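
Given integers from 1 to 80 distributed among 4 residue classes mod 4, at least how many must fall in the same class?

By pigeonhole with 80 objects and 4 categories: ceiling(80/4).

Final answer: 20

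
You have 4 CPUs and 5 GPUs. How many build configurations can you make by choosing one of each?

By the multiplication principle: 4 x 5.

Final answer: 20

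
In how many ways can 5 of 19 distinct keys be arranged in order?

P(19,5) = 19!/(19-5)! = 19!/14!.

Final answer: P(19,5) = 1395360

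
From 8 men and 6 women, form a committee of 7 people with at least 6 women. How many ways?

Sum over valid woman counts:
C(6,6)C(8,1).

Final answer: 8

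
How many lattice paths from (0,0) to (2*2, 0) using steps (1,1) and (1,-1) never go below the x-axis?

Total monotonic paths to (2,2): C(4,2) = 6.
By the reflection principle, paths that go above the diagonal number C(4,3) = 4.
Valid Dyck paths: 6 - 4.
(These counts are the Catalan numbers.)

Final answer: C_{2} = 2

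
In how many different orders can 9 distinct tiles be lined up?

The number of ways to arrange 9 distinct objects is 9!.

Final answer: 9! = 362880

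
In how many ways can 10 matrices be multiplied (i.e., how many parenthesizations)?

The structures are counted by the Catalan number C_n. Here n = 10 - 1 = 9.
C_n = (2n)!/(n!(n+1)!), so C_{9} = 18!/(9! x 10!) = C(18,9)/10 = 48620/10.

Final answer: C_{9} = 4862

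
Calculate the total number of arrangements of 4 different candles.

The number of ways to arrange 4 distinct objects is 4!.

Final answer: 4! = 24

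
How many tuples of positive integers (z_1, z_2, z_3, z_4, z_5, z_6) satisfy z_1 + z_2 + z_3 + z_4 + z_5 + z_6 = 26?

Substitute z'_i = z_i - 1 (so z'_i >= 0). Then sum z'_i = 26 - 6 = 20.
Stars and bars: C(20+6-1, 6-1) = C(25,5).

Final answer: C(25,5) = 53130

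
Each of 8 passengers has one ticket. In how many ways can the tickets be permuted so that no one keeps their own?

Use the recurrence D(n) = (n-1)(D(n-1) + D(n-2)) with D(0)=1, D(1)=0.
D(2) = 1 x (0 + 1) = 1
D(3) = 2 x (1 + 0) = 2
D(4) = 3 x (2 + 1) = 9
D(5) = 4 x (9 + 2) = 44
D(6) = 5 x (44 + 9) = 265
D(7) = 6 x (265 + 44) = 1854
D(8) = 7 x (D(7) + D(6)) = 7 x (1854 + 265)

Final answer: D(8) = 14833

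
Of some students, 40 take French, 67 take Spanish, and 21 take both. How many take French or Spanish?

|A union B| = |A| + |B| - |A intersect B| = 40 + 67 - 21.

Final answer: 86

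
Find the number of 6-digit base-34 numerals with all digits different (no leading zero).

The leading digit has 33 choices (anything but zero); the next has 33 (anything but the first), then 32, and so on, one fewer each time.
Total: 33 x 33 x 32 x 31 x 30 x 29.

Final answer: 939850560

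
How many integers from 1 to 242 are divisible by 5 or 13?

Multiples of 5: 48. Multiples of 13: 18. Of both (lcm=65): 3.
By inclusion-exclusion: 48 + 18 - 3.

Final answer: 63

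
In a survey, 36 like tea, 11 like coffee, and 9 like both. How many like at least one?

|A union B| = |A| + |B| - |A intersect B| = 36 + 11 - 9.

Final answer: 38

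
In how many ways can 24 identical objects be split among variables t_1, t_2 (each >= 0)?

Stars and bars with 24 stars and 1 bars:
C(24+2-1, 2-1) = C(25,1).

Final answer: C(25,1) = 25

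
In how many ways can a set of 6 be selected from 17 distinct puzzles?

C(17,6) = 17!/(6! x (17-6)!).

Final answer: C(17,6) = 12376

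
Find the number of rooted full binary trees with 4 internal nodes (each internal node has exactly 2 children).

This is counted by the nth Catalan number C_n. Here n = 4.
C_n = (2n)!/(n!(n+1)!), so C_{4} = 8!/(4! x 5!) = C(8,4)/5 = 70/5.

Final answer: C_{4} = 14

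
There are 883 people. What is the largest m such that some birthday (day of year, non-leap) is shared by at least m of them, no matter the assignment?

There are 365 possible values for birthday (day of year, non-leap). With 883 people and 365 categories, by pigeonhole: ceiling(883/365).

Final answer: 3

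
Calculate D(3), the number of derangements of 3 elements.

Use the recurrence D(n) = (n-1)(D(n-1) + D(n-2)) with D(0)=1, D(1)=0.
Building up: D(2)=1.
D(3) = 2 x (D(2) + D(1)) = 2 x (1 + 0).

Final answer: D(3) = 2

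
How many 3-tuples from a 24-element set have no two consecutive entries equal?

First character: 24 choices. Each subsequent: 23 choices (must differ from the previous one).
Total: 24 x 23^2.

Final answer: 24 x 23^{2} = 12696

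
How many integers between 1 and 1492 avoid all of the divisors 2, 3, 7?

|div by 2|=746, |div by 3|=497, |div by 7|=213.
|div by 2&3|=248, |div by 2&7|=106, |div by 3&7|=71, |div by all|=35.
By inclusion-exclusion, divisible by at least one: 746+497+213-248-106-71+35 = 1066.
Not divisible by any: 1492 - 1066.

Final answer: 426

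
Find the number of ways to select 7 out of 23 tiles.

C(23,7) = 23!/(7! x (23-7)!).

Final answer: C(23,7) = 245157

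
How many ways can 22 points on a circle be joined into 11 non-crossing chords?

This is a standard Catalan-number count: the answer is C_n. Here n = 22/2 = 11.
Using C_0 = 1 and C_(k+1) = C_k x 2(2k+1)/(k+2), build up term by term: C_1=1, C_2=2, C_3=5, C_4=14, C_5=42, C_6=132, C_7=429, C_8=1430, C_9=4862, C_10=16796, C_11=58786.

Final answer: C_{11} = 58786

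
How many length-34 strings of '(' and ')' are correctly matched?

This is counted by the nth Catalan number C_n. Here n = 17 (pairs).
C_n = C(2n,n) - C(2n,n+1), so C_{17} = C(34,17) - C(34,18) = 2333606220 - 2203961430.

Final answer: C_{17} = 129644790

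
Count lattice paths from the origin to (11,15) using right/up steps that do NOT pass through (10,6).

Total paths to (11,15): C(26,15) = 7726160.
Paths through (10,6): C(16,6) x C(10,9) = 80080.
Avoiding (10,6): 7726160 - 80080.

Final answer: 7646080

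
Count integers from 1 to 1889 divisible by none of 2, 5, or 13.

|div by 2|=944, |div by 5|=377, |div by 13|=145.
|div by 2&5|=188, |div by 2&13|=72, |div by 5&13|=29, |div by all|=14.
By inclusion-exclusion, divisible by at least one: 944+377+145-188-72-29+14 = 1191.
Not divisible by any: 1889 - 1191.

Final answer: 698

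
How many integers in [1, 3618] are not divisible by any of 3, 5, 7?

|div by 3|=1206, |div by 5|=723, |div by 7|=516.
|div by 3&5|=241, |div by 3&7|=172, |div by 5&7|=103, |div by all|=34.
By inclusion-exclusion, divisible by at least one: 1206+723+516-241-172-103+34 = 1963.
Not divisible by any: 3618 - 1963.

Final answer: 1655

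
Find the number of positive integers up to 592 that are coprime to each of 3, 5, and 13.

|div by 3|=197, |div by 5|=118, |div by 13|=45.
|div by 3&5|=39, |div by 3&13|=15, |div by 5&13|=9, |div by all|=3.
By inclusion-exclusion, divisible by at least one: 197+118+45-39-15-9+3 = 300.
Not divisible by any: 592 - 300.

Final answer: 292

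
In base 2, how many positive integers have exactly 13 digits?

Leading digit: 1 options (nonzero). Other 12 digit(s): 2 options each.
Total: 1 x 2^12.

Final answer: 4096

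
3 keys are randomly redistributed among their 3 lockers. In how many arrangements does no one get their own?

D(n) = (n-1)(D(n-1) + D(n-2)), D(0)=1, D(1)=0.
D(2) = 1 x (0 + 1) = 1
D(3) = 2 x (D(2) + D(1)) = 2 x (1 + 0)

Final answer: D(3) = 2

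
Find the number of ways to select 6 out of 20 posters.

C(20,6) = 20!/(6! x 14!).

Final answer: \binom{20}{6} = 38760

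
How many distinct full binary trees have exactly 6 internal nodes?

The structures are counted by the Catalan number C_n. Here n = 6.
Using C_0 = 1 and C_(k+1) = C_k x 2(2k+1)/(k+2), build up term by term: C_1=1, C_2=2, C_3=5, C_4=14, C_5=42, C_6=132.

Final answer: C_{6} = 132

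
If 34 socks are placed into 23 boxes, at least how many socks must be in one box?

By the pigeonhole principle: ceiling(34/23).

Final answer: 2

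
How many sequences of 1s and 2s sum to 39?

Condition on the final move: it is a 1-step (f(n-1) ways to get there) or a 2-step (f(n-2) ways), so f(n) = f(n-1) + f(n-2), with f(1)=1, f(2)=2.
Iterating the recurrence: f(1)=1, f(2)=2, f(3)=3, f(4)=5, f(5)=8, f(6)=13, f(7)=21, f(8)=34, f(9)=55, f(10)=89, f(11)=144, f(12)=233, f(13)=377, f(14)=610, f(15)=987, f(16)=1597, f(17)=2584, f(18)=4181, f(19)=6765, f(20)=10946, f(21)=17711, f(22)=28657, f(23)=46368, f(24)=75025, f(25)=121393, f(26)=196418, f(27)=317811, f(28)=514229, f(29)=832040, f(30)=1346269, f(31)=2178309, f(32)=3524578, f(33)=5702887, f(34)=9227465, f(35)=14930352, f(36)=24157817, f(37)=39088169, f(38)=63245986, f(39)=102334155.

Final answer: 102334155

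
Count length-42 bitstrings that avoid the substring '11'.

Let a(n) count valid strings. If the last bit is 0 the prefix is any valid string of length n-1; if it is 1 the string must end in 01 with a valid prefix of length n-2. So a(n) = a(n-1) + a(n-2), a(1)=2, a(2)=3.
Iterating the recurrence: a(1)=2, a(2)=3, a(3)=5, a(4)=8, a(5)=13, a(6)=21, a(7)=34, a(8)=55, a(9)=89, a(10)=144, a(11)=233, a(12)=377, a(13)=610, a(14)=987, a(15)=1597, a(16)=2584, a(17)=4181, a(18)=6765, a(19)=10946, a(20)=17711, a(21)=28657, a(22)=46368, a(23)=75025, a(24)=121393, a(25)=196418, a(26)=317811, a(27)=514229, a(28)=832040, a(29)=1346269, a(30)=2178309, a(31)=3524578, a(32)=5702887, a(33)=9227465, a(34)=14930352, a(35)=24157817, a(36)=39088169, a(37)=63245986, a(38)=102334155, a(39)=165580141, a(40)=267914296, a(41)=433494437, a(42)=701408733.

Final answer: 701408733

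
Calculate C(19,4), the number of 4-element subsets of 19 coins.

C(19,4) = 19!/(4! x 15!).

Final answer: \binom{19}{4} = 3876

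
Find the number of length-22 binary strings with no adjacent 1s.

Let a(n) count valid strings. If the last bit is 0 the prefix is any valid string of length n-1; if it is 1 the string must end in 01 with a valid prefix of length n-2. So a(n) = a(n-1) + a(n-2), a(1)=2, a(2)=3.
Building up term by term: a(1)=2, a(2)=3, a(3)=5, a(4)=8, a(5)=13, a(6)=21, a(7)=34, a(8)=55, a(9)=89, a(10)=144, a(11)=233, a(12)=377, a(13)=610, a(14)=987, a(15)=1597, a(16)=2584, a(17)=4181, a(18)=6765, a(19)=10946, a(20)=17711, a(21)=28657, a(22)=46368.

Final answer: 46368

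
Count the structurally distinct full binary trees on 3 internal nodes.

This is a standard Catalan-number count: the answer is C_n. Here n = 3.
Using C_0 = 1 and C_(k+1) = C_k x 2(2k+1)/(k+2), build up term by term: C_1=1, C_2=2, C_3=5.

Final answer: C_{3} = 5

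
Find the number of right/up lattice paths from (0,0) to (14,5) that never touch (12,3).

Total paths to (14,5): C(19,5) = 11628.
Paths through (12,3): C(15,3) x C(4,2) = 2730.
Avoiding (12,3): 11628 - 2730.

Final answer: 8898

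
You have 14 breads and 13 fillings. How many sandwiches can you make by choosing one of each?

By the multiplication principle: 14 x 13.

Final answer: 182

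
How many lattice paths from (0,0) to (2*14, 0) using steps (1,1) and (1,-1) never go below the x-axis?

Total monotonic paths to (14,14): C(28,14) = 40116600.
By the reflection principle, paths that go above the diagonal number C(28,15) = 37442160.
Valid Dyck paths: 40116600 - 37442160.
(These counts are the Catalan numbers.)

Final answer: C_{14} = 2674440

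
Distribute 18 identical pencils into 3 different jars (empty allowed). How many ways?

Stars and bars: C(n+k-1, k-1) = C(20,2).

Final answer: C(20,2) = 190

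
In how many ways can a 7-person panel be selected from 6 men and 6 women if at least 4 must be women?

Sum over valid woman counts:
C(6,4)C(6,3) = 300
C(6,5)C(6,2) = 90
C(6,6)C(6,1) = 6
Total: 300 + 90 + 6.

Final answer: 396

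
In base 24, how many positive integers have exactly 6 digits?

These are the integers in [24^5, 24^6), so the count is 24^6 - 24^5 = 23 x 24^5.

Final answer: 183140352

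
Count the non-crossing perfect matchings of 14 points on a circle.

The structures are counted by the Catalan number C_n. Here n = 14/2 = 7.
C_n = C(2n,n) - C(2n,n+1), so C_{7} = C(14,7) - C(14,8) = 3432 - 3003.

Final answer: C_{7} = 429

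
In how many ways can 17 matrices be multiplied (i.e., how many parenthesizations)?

This is counted by the nth Catalan number C_n. Here n = 17 - 1 = 16.
C_n = (2n)!/(n!(n+1)!), so C_{16} = 32!/(16! x 17!) = C(32,16)/17 = 601080390/17.

Final answer: C_{16} = 35357670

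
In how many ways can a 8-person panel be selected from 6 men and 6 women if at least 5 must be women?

Sum over valid woman counts:
C(6,5)C(6,3) = 120
C(6,6)C(6,2) = 15
Total: 120 + 15.

Final answer: 135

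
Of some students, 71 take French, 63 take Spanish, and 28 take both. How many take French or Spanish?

|A union B| = |A| + |B| - |A intersect B| = 71 + 63 - 28.

Final answer: 106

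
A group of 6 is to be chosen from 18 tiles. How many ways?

C(18,6) = 18!/(6! x 12!).

Final answer: \binom{18}{6} = 18564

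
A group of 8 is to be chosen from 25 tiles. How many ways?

C(25,8) = 25!/(8! x (25-8)!).

Final answer: C(25,8) = 1081575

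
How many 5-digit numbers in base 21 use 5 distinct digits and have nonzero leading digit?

First digit: 20 (nonzero). Second: 20 (not first). Third: 19, etc.
Total: 20 x 20 x 19 x 18 x 17.

Final answer: 2325600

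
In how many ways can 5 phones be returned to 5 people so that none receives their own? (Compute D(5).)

D(n) = (n-1)(D(n-1) + D(n-2)), D(0)=1, D(1)=0.
D(2) = 1 x (0 + 1) = 1
D(3) = 2 x (1 + 0) = 2
D(4) = 3 x (2 + 1) = 9
D(5) = 4 x (D(4) + D(3)) = 4 x (9 + 2)

Final answer: D(5) = 44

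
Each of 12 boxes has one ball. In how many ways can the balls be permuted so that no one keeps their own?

D(n) = (n-1)(D(n-1) + D(n-2)), D(0)=1, D(1)=0.
D(2) = 1 x (0 + 1) = 1
D(3) = 2 x (1 + 0) = 2
D(4) = 3 x (2 + 1) = 9
D(5) = 4 x (9 + 2) = 44
D(6) = 5 x (44 + 9) = 265
D(7) = 6 x (265 + 44) = 1854
D(8) = 7 x (1854 + 265) = 14833
D(9) = 8 x (14833 + 1854) = 133496
D(10) = 9 x (133496 + 14833) = 1334961
D(11) = 10 x (1334961 + 133496) = 14684570
D(12) = 11 x (D(11) + D(10)) = 11 x (14684570 + 1334961)

Final answer: D(12) = 176214841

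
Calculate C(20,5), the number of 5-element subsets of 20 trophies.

C(20,5) = 20!/(5! x 15!).

Final answer: \binom{20}{5} = 15504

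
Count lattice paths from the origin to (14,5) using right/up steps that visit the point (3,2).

Paths (0,0)->(3,2): C(5,2) = 10.
Paths (3,2)->(14,5): C(14,3) = 364.
By multiplication principle: 10 x 364.

Final answer: 3640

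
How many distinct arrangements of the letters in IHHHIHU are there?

Letters (H:4, I:2, U:1). Total letters: 7.
Permutations = 7!/(4! x 2!).

Final answer: 105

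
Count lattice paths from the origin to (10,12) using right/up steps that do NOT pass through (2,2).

Total paths to (10,12): C(22,12) = 646646.
Paths through (2,2): C(4,2) x C(18,10) = 262548.
Avoiding (2,2): 646646 - 262548.

Final answer: 384098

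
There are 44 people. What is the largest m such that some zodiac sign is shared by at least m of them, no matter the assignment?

There are 12 possible values for zodiac sign. With 44 people and 12 categories, by pigeonhole: ceiling(44/12).

Final answer: 4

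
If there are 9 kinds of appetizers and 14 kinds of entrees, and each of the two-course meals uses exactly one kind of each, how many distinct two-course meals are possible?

By the multiplication principle: 9 x 14.

Final answer: 126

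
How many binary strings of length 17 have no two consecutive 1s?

Classify by the final bit: ...0 gives a(n-1) strings, ...01 gives a(n-2) strings. Thus a(n) = a(n-1) + a(n-2) with a(1)=2, a(2)=3.
Computing successive values: a(1)=2, a(2)=3, a(3)=5, a(4)=8, a(5)=13, a(6)=21, a(7)=34, a(8)=55, a(9)=89, a(10)=144, a(11)=233, a(12)=377, a(13)=610, a(14)=987, a(15)=1597, a(16)=2584, a(17)=4181.

Final answer: 4181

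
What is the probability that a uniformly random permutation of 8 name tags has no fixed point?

D(n) = (n-1)(D(n-1) + D(n-2)), D(0)=1, D(1)=0.
Building up: D(2)=1, D(3)=2, D(4)=9, D(5)=44, D(6)=265, D(7)=1854, D(8)=14833.
Total arrangements: 8! = 40320.
Probability = D(8)/8! = 2119/5760.

Final answer: D(8)/8! = 14833/40320 = 0.367882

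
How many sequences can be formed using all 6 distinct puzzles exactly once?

The number of ways to arrange 6 distinct objects is 6!.

Final answer: 6! = 720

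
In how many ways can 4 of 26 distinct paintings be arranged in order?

P(26,4) = 26!/(26-4)! = 26!/22!.

Final answer: P(26,4) = 358800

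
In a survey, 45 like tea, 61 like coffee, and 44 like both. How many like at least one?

|A union B| = |A| + |B| - |A intersect B| = 45 + 61 - 44.

Final answer: 62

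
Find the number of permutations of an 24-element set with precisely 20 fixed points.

Choose which 20 elements are fixed: C(24,20) = 10626.
Derange the remaining 4 using D(j) = (j-1)(D(j-1) + D(j-2)), D(0)=1, D(1)=0: D(2)=1, D(3)=2, D(4)=9.
Total: 10626 x 9.

Final answer: C(24,20) D(4) = 95634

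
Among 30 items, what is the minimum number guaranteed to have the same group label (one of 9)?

There are 9 possible values for group label (one of 9). With 30 items and 9 categories, by pigeonhole: ceiling(30/9).

Final answer: 4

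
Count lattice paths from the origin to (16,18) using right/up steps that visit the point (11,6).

Paths (0,0)->(11,6): C(17,6) = 12376.
Paths (11,6)->(16,18): C(17,12) = 6188.
By multiplication principle: 12376 x 6188.

Final answer: 76582688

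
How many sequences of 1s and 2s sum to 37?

Condition on the final move: it is a 1-step (f(n-1) ways to get there) or a 2-step (f(n-2) ways), so f(n) = f(n-1) + f(n-2), with f(1)=1, f(2)=2.
Iterating the recurrence: f(1)=1, f(2)=2, f(3)=3, f(4)=5, f(5)=8, f(6)=13, f(7)=21, f(8)=34, f(9)=55, f(10)=89, f(11)=144, f(12)=233, f(13)=377, f(14)=610, f(15)=987, f(16)=1597, f(17)=2584, f(18)=4181, f(19)=6765, f(20)=10946, f(21)=17711, f(22)=28657, f(23)=46368, f(24)=75025, f(25)=121393, f(26)=196418, f(27)=317811, f(28)=514229, f(29)=832040, f(30)=1346269, f(31)=2178309, f(32)=3524578, f(33)=5702887, f(34)=9227465, f(35)=14930352, f(36)=24157817, f(37)=39088169.

Final answer: 39088169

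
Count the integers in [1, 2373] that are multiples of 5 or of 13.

Multiples of 5: 474. Multiples of 13: 182. Of both (lcm=65): 36.
By inclusion-exclusion: 474 + 182 - 36.

Final answer: 620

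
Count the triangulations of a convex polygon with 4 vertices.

The structures are counted by the Catalan number C_n. Here n = 4 - 2 = 2.
C_n = C(2n,n) - C(2n,n+1), so C_{2} = C(4,2) - C(4,3) = 6 - 4.

Final answer: C_{2} = 2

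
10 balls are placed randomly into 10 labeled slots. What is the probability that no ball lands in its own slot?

Derangements satisfy D(n) = (n-1)(D(n-1) + D(n-2)), starting from D(0)=1, D(1)=0.
Building up: D(2)=1, D(3)=2, D(4)=9, D(5)=44, D(6)=265, D(7)=1854, D(8)=14833, D(9)=133496, D(10)=1334961.
Total arrangements: 10! = 3628800.
Probability = D(10)/10! = 16481/44800.

Final answer: D(10)/10! = 1334961/3628800 = 0.367879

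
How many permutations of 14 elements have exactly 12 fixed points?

Choose which 12 elements are fixed: C(14,12) = 91.
Derange the remaining 2 using D(j) = (j-1)(D(j-1) + D(j-2)), D(0)=1, D(1)=0: D(2)=1.
Total: 91 x 1.

Final answer: C(14,12) D(2) = 91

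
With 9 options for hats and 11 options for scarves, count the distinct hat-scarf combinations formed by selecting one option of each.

By the multiplication principle: 9 x 11.

Final answer: 99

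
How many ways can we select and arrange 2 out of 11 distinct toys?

P(11,2) = 11!/(11-2)! = 11!/9!.

Final answer: P(11,2) = 110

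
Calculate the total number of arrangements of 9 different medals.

The number of ways to arrange 9 distinct objects is 9!.

Final answer: 9! = 362880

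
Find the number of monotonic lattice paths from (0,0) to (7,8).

Each path has 7 right steps and 8 up steps in some order (15 steps total).
Choose which 8 of the 15 steps are up: C(15,8).

Final answer: C(15,8) = 6435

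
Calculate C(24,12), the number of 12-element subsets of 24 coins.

C(24,12) = 24!/(12! x 12!).

Final answer: \binom{24}{12} = 2704156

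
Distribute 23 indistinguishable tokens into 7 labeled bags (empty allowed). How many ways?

Stars and bars: C(n+k-1, k-1) = C(29,6).

Final answer: C(29,6) = 475020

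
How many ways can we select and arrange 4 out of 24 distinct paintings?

P(24,4) = 24!/(24-4)! = 24!/20!.

Final answer: P(24,4) = 255024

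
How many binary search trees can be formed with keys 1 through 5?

This is counted by the nth Catalan number C_n. Here n = 5.
C_n = (2n)!/(n!(n+1)!), so C_{5} = 10!/(5! x 6!) = C(10,5)/6 = 252/6.

Final answer: C_{5} = 42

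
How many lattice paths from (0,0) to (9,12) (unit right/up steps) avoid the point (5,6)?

Total paths to (9,12): C(21,12) = 293930.
Paths through (5,6): C(11,6) x C(10,6) = 97020.
Avoiding (5,6): 293930 - 97020.

Final answer: 196910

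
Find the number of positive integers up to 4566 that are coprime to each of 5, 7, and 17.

|div by 5|=913, |div by 7|=652, |div by 17|=268.
|div by 5&7|=130, |div by 5&17|=53, |div by 7&17|=38, |div by all|=7.
By inclusion-exclusion, divisible by at least one: 913+652+268-130-53-38+7 = 1619.
Not divisible by any: 4566 - 1619.

Final answer: 2947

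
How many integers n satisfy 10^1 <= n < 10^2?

These are the integers in [10^1, 10^2), so the count is 10^2 - 10^1 = 9 x 10^1.

Final answer: 90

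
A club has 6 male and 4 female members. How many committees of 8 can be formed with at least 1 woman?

Sum over valid woman counts:
C(4,2)C(6,6) = 6
C(4,3)C(6,5) = 24
C(4,4)C(6,4) = 15
Total: 6 + 24 + 15.

Final answer: 45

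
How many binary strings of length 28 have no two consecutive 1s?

Let a(n) count valid strings. If the last bit is 0 the prefix is any valid string of length n-1; if it is 1 the string must end in 01 with a valid prefix of length n-2. So a(n) = a(n-1) + a(n-2), a(1)=2, a(2)=3.
Building up term by term: a(1)=2, a(2)=3, a(3)=5, a(4)=8, a(5)=13, a(6)=21, a(7)=34, a(8)=55, a(9)=89, a(10)=144, a(11)=233, a(12)=377, a(13)=610, a(14)=987, a(15)=1597, a(16)=2584, a(17)=4181, a(18)=6765, a(19)=10946, a(20)=17711, a(21)=28657, a(22)=46368, a(23)=75025, a(24)=121393, a(25)=196418, a(26)=317811, a(27)=514229, a(28)=832040.

Final answer: 832040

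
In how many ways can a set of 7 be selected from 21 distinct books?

C(21,7) = 21!/(7! x (21-7)!).

Final answer: C(21,7) = 116280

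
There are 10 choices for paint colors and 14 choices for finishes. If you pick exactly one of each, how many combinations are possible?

By the multiplication principle: 10 x 14.

Final answer: 140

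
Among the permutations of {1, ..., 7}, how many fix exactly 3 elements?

Choose which 3 elements are fixed: C(7,3) = 35.
Derange the remaining 4 using D(j) = (j-1)(D(j-1) + D(j-2)), D(0)=1, D(1)=0: D(2)=1, D(3)=2, D(4)=9.
Total: 35 x 9.

Final answer: C(7,3) D(4) = 315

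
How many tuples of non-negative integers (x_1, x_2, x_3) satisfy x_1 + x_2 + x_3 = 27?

Stars and bars with 27 stars and 2 bars:
C(27+3-1, 3-1) = C(29,2).

Final answer: C(29,2) = 406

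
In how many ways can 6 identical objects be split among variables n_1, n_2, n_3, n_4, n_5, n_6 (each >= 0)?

Stars and bars with 6 stars and 5 bars:
C(6+6-1, 6-1) = C(11,5).

Final answer: C(11,5) = 462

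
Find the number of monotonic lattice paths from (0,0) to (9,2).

Each path has 9 right steps and 2 up steps in some order (11 steps total).
Choose which 2 of the 11 steps are up: C(11,2).

Final answer: C(11,2) = 55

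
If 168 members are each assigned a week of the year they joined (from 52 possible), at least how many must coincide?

There are 52 possible values for week of the year they joined. With 168 members and 52 categories, by pigeonhole: ceiling(168/52).

Final answer: 4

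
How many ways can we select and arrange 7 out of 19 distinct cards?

P(19,7) = 19!/(19-7)! = 19!/12!.

Final answer: P(19,7) = 253955520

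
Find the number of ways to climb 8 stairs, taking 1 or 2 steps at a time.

Condition on the final move: it is a 1-step (f(n-1) ways to get there) or a 2-step (f(n-2) ways), so f(n) = f(n-1) + f(n-2), with f(1)=1, f(2)=2.
Building up term by term: f(1)=1, f(2)=2, f(3)=3, f(4)=5, f(5)=8, f(6)=13, f(7)=21, f(8)=34.

Final answer: 34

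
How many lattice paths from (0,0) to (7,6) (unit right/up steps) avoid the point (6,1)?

Total paths to (7,6): C(13,6) = 1716.
Paths through (6,1): C(7,1) x C(6,5) = 42.
Avoiding (6,1): 1716 - 42.

Final answer: 1674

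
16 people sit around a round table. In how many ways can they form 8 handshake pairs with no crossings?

The structures are counted by the Catalan number C_n. Here n = 16/2 = 8.
Using C_0 = 1 and C_(k+1) = C_k x 2(2k+1)/(k+2), build up term by term: C_1=1, C_2=2, C_3=5, C_4=14, C_5=42, C_6=132, C_7=429, C_8=1430.

Final answer: C_{8} = 1430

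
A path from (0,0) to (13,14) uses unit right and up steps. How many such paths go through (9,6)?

Paths (0,0)->(9,6): C(15,6) = 5005.
Paths (9,6)->(13,14): C(12,8) = 495.
By multiplication principle: 5005 x 495.

Final answer: 2477475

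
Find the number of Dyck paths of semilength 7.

Total monotonic paths to (7,7): C(14,7) = 3432.
By the reflection principle, paths that go above the diagonal number C(14,8) = 3003.
Valid Dyck paths: 3432 - 3003.
(Check: C(14,7) - C(14,8) = C(14,7)/8, the Catalan number C_{7}.)

Final answer: C_{7} = 429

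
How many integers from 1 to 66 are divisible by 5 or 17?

Multiples of 5: 13. Multiples of 17: 3. Of both (lcm=85): 0.
By inclusion-exclusion: 13 + 3 - 0.

Final answer: 16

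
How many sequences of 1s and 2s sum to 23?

Condition on the final move: it is a 1-step (f(n-1) ways to get there) or a 2-step (f(n-2) ways), so f(n) = f(n-1) + f(n-2), with f(1)=1, f(2)=2.
Iterating the recurrence: f(1)=1, f(2)=2, f(3)=3, f(4)=5, f(5)=8, f(6)=13, f(7)=21, f(8)=34, f(9)=55, f(10)=89, f(11)=144, f(12)=233, f(13)=377, f(14)=610, f(15)=987, f(16)=1597, f(17)=2584, f(18)=4181, f(19)=6765, f(20)=10946, f(21)=17711, f(22)=28657, f(23)=46368.

Final answer: 46368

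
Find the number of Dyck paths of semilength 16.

Total monotonic paths to (16,16): C(32,16) = 601080390.
Paths that cross above y=x (reflection bijection): C(32,17) = 565722720.
Valid Dyck paths: 601080390 - 565722720.
(This is the Catalan number C_{16}.)

Final answer: C_{16} = 35357670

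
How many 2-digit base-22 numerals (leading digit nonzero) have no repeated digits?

First digit: 21 (nonzero). Second: 21 (not first). Third: 20, etc.
Total: 21 x 21.

Final answer: 441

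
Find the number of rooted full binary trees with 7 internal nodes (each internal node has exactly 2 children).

The structures are counted by the Catalan number C_n. Here n = 7.
C_n = (2n)!/(n!(n+1)!), so C_{7} = 14!/(7! x 8!) = C(14,7)/8 = 3432/8.

Final answer: C_{7} = 429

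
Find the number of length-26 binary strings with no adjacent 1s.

A valid string ends in 0 (append to any length-(n-1) valid string) or in 01 (append to any length-(n-2) valid string), so a(n) = a(n-1) + a(n-2) with a(1)=2, a(2)=3.
Iterating the recurrence: a(1)=2, a(2)=3, a(3)=5, a(4)=8, a(5)=13, a(6)=21, a(7)=34, a(8)=55, a(9)=89, a(10)=144, a(11)=233, a(12)=377, a(13)=610, a(14)=987, a(15)=1597, a(16)=2584, a(17)=4181, a(18)=6765, a(19)=10946, a(20)=17711, a(21)=28657, a(22)=46368, a(23)=75025, a(24)=121393, a(25)=196418, a(26)=317811.

Final answer: 317811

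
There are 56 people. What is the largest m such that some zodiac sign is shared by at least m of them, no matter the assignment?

There are 12 possible values for zodiac sign. With 56 people and 12 categories, by pigeonhole: ceiling(56/12).

Final answer: 5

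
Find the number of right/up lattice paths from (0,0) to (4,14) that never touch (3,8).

Total paths to (4,14): C(18,14) = 3060.
Paths through (3,8): C(11,8) x C(7,6) = 1155.
Avoiding (3,8): 3060 - 1155.

Final answer: 1905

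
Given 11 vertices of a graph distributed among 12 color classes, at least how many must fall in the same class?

By pigeonhole with 11 objects and 12 categories: ceiling(11/12).

Final answer: 1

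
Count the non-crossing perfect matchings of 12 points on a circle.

The structures are counted by the Catalan number C_n. Here n = 12/2 = 6.
Using C_0 = 1 and C_(k+1) = C_k x 2(2k+1)/(k+2), build up term by term: C_1=1, C_2=2, C_3=5, C_4=14, C_5=42, C_6=132.

Final answer: C_{6} = 132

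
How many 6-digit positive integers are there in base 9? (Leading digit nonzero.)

These are the integers in [9^5, 9^6), so the count is 9^6 - 9^5 = 8 x 9^5.

Final answer: 472392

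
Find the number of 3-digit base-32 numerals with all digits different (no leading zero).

The leading digit has 31 choices (anything but zero); the next has 31 (anything but the first), then 30, and so on, one fewer each time.
Total: 31 x 31 x 30.

Final answer: 28830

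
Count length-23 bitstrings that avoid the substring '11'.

Let a(n) count valid strings. If the last bit is 0 the prefix is any valid string of length n-1; if it is 1 the string must end in 01 with a valid prefix of length n-2. So a(n) = a(n-1) + a(n-2), a(1)=2, a(2)=3.
Building up term by term: a(1)=2, a(2)=3, a(3)=5, a(4)=8, a(5)=13, a(6)=21, a(7)=34, a(8)=55, a(9)=89, a(10)=144, a(11)=233, a(12)=377, a(13)=610, a(14)=987, a(15)=1597, a(16)=2584, a(17)=4181, a(18)=6765, a(19)=10946, a(20)=17711, a(21)=28657, a(22)=46368, a(23)=75025.

Final answer: 75025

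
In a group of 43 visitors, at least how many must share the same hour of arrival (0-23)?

There are 24 possible values for hour of arrival (0-23). With 43 visitors and 24 categories, by pigeonhole: ceiling(43/24).

Final answer: 2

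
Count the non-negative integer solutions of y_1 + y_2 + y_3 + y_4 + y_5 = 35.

Stars and bars with 35 stars and 4 bars:
C(35+5-1, 5-1) = C(39,4).

Final answer: C(39,4) = 82251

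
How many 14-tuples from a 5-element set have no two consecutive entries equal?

First character: 5 choices. Each subsequent: 4 choices (must differ from the previous one).
Total: 5 x 4^13.

Final answer: 5 x 4^{13} = 335544320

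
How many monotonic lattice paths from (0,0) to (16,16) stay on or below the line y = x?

Total monotonic paths to (16,16): C(32,16) = 601080390.
Paths that cross above y=x (reflection bijection): C(32,17) = 565722720.
Valid Dyck paths: 601080390 - 565722720.
(This is the Catalan number C_{16}.)

Final answer: C_{16} = 35357670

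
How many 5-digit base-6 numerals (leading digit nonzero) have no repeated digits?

First digit: 5 (nonzero). Second: 5 (not first). Third: 4, etc.
Total: 5 x 5 x 4 x 3 x 2.

Final answer: 600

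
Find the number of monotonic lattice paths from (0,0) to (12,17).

Each path has 12 right steps and 17 up steps in some order (29 steps total).
Choose which 17 of the 29 steps are up: C(29,17).

Final answer: C(29,17) = 51895935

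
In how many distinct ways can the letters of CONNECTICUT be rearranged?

Letters (C:3, E:1, I:1, N:2, O:1, T:2, U:1). Total letters: 11.
Permutations = 11!/(3! x 2! x 2!).

Final answer: 1663200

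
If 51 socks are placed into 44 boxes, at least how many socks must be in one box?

By the pigeonhole principle: ceiling(51/44).

Final answer: 2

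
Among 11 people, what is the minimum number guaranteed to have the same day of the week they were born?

There are 7 possible values for day of the week they were born. With 11 people and 7 categories, by pigeonhole: ceiling(11/7).

Final answer: 2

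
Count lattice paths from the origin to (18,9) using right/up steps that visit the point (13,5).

Paths (0,0)->(13,5): C(18,5) = 8568.
Paths (13,5)->(18,9): C(9,4) = 126.
By multiplication principle: 8568 x 126.

Final answer: 1079568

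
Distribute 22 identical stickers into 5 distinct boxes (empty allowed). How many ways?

Stars and bars: C(n+k-1, k-1) = C(26,4).

Final answer: C(26,4) = 14950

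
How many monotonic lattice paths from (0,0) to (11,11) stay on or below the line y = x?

Total monotonic paths to (11,11): C(22,11) = 705432.
A path is bad iff it touches y = x + 1; reflecting its initial segment maps bad paths bijectively onto all paths to (10,12), of which there are C(22,12) = 646646.
Valid Dyck paths: 705432 - 646646.
(Check: C(22,11) - C(22,12) = C(22,11)/12, the Catalan number C_{11}.)

Final answer: C_{11} = 58786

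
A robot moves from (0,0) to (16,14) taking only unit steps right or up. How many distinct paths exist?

Each path has 16 right steps and 14 up steps in some order (30 steps total).
Choose which 14 of the 30 steps are up: C(30,14).

Final answer: C(30,14) = 145422675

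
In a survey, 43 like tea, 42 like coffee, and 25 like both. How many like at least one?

|A union B| = |A| + |B| - |A intersect B| = 43 + 42 - 25.

Final answer: 60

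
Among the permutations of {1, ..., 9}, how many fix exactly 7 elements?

Choose which 7 elements are fixed: C(9,7) = 36.
Derange the remaining 2 using D(j) = (j-1)(D(j-1) + D(j-2)), D(0)=1, D(1)=0: D(2)=1.
Total: 36 x 1.

Final answer: C(9,7) D(2) = 36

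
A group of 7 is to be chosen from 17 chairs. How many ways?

C(17,7) = 17!/(7! x (17-7)!).

Final answer: C(17,7) = 19448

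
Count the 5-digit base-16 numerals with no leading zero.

Leading digit: 15 options (nonzero). Other 4 digit(s): 16 options each.
Total: 15 x 16^4.

Final answer: 983040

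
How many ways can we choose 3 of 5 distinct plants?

C(5,3) = 5!/(3! x (5-3)!).

Final answer: C(5,3) = 10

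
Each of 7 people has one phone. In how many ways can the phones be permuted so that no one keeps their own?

D(n) = (n-1)(D(n-1) + D(n-2)), D(0)=1, D(1)=0.
D(2) = 1 x (0 + 1) = 1
D(3) = 2 x (1 + 0) = 2
D(4) = 3 x (2 + 1) = 9
D(5) = 4 x (9 + 2) = 44
D(6) = 5 x (44 + 9) = 265
D(7) = 6 x (D(6) + D(5)) = 6 x (265 + 44)

Final answer: D(7) = 1854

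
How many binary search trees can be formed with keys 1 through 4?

The structures are counted by the Catalan number C_n. Here n = 4.
C_n = C(2n,n) - C(2n,n+1), so C_{4} = C(8,4) - C(8,5) = 70 - 56.

Final answer: C_{4} = 14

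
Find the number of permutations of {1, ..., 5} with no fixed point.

Use the recurrence D(n) = (n-1)(D(n-1) + D(n-2)) with D(0)=1, D(1)=0.
Building up: D(2)=1, D(3)=2, D(4)=9.
D(5) = 4 x (D(4) + D(3)) = 4 x (9 + 2).

Final answer: D(5) = 44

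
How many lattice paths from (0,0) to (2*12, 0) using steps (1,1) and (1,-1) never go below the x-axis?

Total monotonic paths to (12,12): C(24,12) = 2704156.
A path is bad iff it touches y = x + 1; reflecting its initial segment maps bad paths bijectively onto all paths to (11,13), of which there are C(24,13) = 2496144.
Valid Dyck paths: 2704156 - 2496144.
(These counts are the Catalan numbers.)

Final answer: C_{12} = 208012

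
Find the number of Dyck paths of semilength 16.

Total monotonic paths to (16,16): C(32,16) = 601080390.
Reflecting each bad path at its first crossing gives a bijection with paths to (15,17): C(32,17) = 565722720.
Valid Dyck paths: 601080390 - 565722720.
(Check: C(32,16) - C(32,17) = C(32,16)/17, the Catalan number C_{16}.)

Final answer: C_{16} = 35357670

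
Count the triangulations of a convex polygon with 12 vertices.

The structures are counted by the Catalan number C_n. Here n = 12 - 2 = 10.
C_n = C(2n,n) - C(2n,n+1), so C_{10} = C(20,10) - C(20,11) = 184756 - 167960.

Final answer: C_{10} = 16796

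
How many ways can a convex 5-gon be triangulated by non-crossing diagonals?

The structures are counted by the Catalan number C_n. Here n = 5 - 2 = 3.
C_n = C(2n,n)/(n+1), so C_{3} = C(6,3)/4 = 20/4.

Final answer: C_{3} = 5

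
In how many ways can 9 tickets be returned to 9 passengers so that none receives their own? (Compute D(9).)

Derangements satisfy D(n) = (n-1)(D(n-1) + D(n-2)), starting from D(0)=1, D(1)=0.
D(2) = 1 x (0 + 1) = 1
D(3) = 2 x (1 + 0) = 2
D(4) = 3 x (2 + 1) = 9
D(5) = 4 x (9 + 2) = 44
D(6) = 5 x (44 + 9) = 265
D(7) = 6 x (265 + 44) = 1854
D(8) = 7 x (1854 + 265) = 14833
D(9) = 8 x (D(8) + D(7)) = 8 x (14833 + 1854)

Final answer: D(9) = 133496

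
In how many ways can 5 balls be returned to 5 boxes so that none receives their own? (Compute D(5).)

D(n) = (n-1)(D(n-1) + D(n-2)), D(0)=1, D(1)=0.
D(2) = 1 x (0 + 1) = 1
D(3) = 2 x (1 + 0) = 2
D(4) = 3 x (2 + 1) = 9
D(5) = 4 x (D(4) + D(3)) = 4 x (9 + 2)

Final answer: D(5) = 44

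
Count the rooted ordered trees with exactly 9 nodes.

The structures are counted by the Catalan number C_n. Here n = 9 - 1 = 8.
Using C_0 = 1 and C_(k+1) = C_k x 2(2k+1)/(k+2), build up term by term: C_1=1, C_2=2, C_3=5, C_4=14, C_5=42, C_6=132, C_7=429, C_8=1430.

Final answer: C_{8} = 1430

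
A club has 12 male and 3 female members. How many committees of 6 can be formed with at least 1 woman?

Sum over valid woman counts:
C(3,1)C(12,5) = 2376
C(3,2)C(12,4) = 1485
C(3,3)C(12,3) = 220
Total: 2376 + 1485 + 220.

Final answer: 4081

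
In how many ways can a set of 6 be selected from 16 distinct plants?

C(16,6) = 16!/(6! x (16-6)!).

Final answer: C(16,6) = 8008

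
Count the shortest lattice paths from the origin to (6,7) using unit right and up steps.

Each path has 6 right steps and 7 up steps in some order (13 steps total).
Choose which 7 of the 13 steps are up: C(13,7).

Final answer: C(13,7) = 1716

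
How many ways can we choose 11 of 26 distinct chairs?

C(26,11) = 26!/(11! x 15!).

Final answer: \binom{26}{11} = 7726160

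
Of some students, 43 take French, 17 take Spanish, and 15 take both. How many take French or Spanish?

|A union B| = |A| + |B| - |A intersect B| = 43 + 17 - 15.

Final answer: 45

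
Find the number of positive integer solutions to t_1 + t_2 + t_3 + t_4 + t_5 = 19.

Substitute t'_i = t_i - 1 (so t'_i >= 0). Then sum t'_i = 19 - 5 = 14.
Stars and bars: C(14+5-1, 5-1) = C(18,4).

Final answer: C(18,4) = 3060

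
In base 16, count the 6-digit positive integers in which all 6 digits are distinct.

The leading digit has 15 choices (anything but zero); the next has 15 (anything but the first), then 14, and so on, one fewer each time.
Total: 15 x 15 x 14 x 13 x 12 x 11.

Final answer: 5405400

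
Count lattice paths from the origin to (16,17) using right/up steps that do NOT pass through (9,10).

Total paths to (16,17): C(33,17) = 1166803110.
Paths through (9,10): C(19,10) x C(14,7) = 317041296.
Avoiding (9,10): 1166803110 - 317041296.

Final answer: 849761814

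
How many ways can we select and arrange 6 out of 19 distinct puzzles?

P(19,6) = 19!/(19-6)! = 19!/13!.

Final answer: P(19,6) = 19535040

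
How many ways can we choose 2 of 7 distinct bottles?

C(7,2) = 7!/(2! x (7-2)!).

Final answer: C(7,2) = 21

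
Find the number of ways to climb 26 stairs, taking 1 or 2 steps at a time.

Let f(n) be the number of climbs. Removing the last move (1 or 2 steps) gives f(n) = f(n-1) + f(n-2); base cases f(1)=1, f(2)=2.
Building up term by term: f(1)=1, f(2)=2, f(3)=3, f(4)=5, f(5)=8, f(6)=13, f(7)=21, f(8)=34, f(9)=55, f(10)=89, f(11)=144, f(12)=233, f(13)=377, f(14)=610, f(15)=987, f(16)=1597, f(17)=2584, f(18)=4181, f(19)=6765, f(20)=10946, f(21)=17711, f(22)=28657, f(23)=46368, f(24)=75025, f(25)=121393, f(26)=196418.

Final answer: 196418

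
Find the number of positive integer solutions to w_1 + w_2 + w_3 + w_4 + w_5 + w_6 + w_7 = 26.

Substitute w'_i = w_i - 1 (so w'_i >= 0). Then sum w'_i = 26 - 7 = 19.
Stars and bars: C(19+7-1, 7-1) = C(25,6).

Final answer: C(25,6) = 177100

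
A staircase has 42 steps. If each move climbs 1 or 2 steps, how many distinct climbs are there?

Let f(n) be the number of climbs. Removing the last move (1 or 2 steps) gives f(n) = f(n-1) + f(n-2); base cases f(1)=1, f(2)=2.
Building up term by term: f(1)=1, f(2)=2, f(3)=3, f(4)=5, f(5)=8, f(6)=13, f(7)=21, f(8)=34, f(9)=55, f(10)=89, f(11)=144, f(12)=233, f(13)=377, f(14)=610, f(15)=987, f(16)=1597, f(17)=2584, f(18)=4181, f(19)=6765, f(20)=10946, f(21)=17711, f(22)=28657, f(23)=46368, f(24)=75025, f(25)=121393, f(26)=196418, f(27)=317811, f(28)=514229, f(29)=832040, f(30)=1346269, f(31)=2178309, f(32)=3524578, f(33)=5702887, f(34)=9227465, f(35)=14930352, f(36)=24157817, f(37)=39088169, f(38)=63245986, f(39)=102334155, f(40)=165580141, f(41)=267914296, f(42)=433494437.

Final answer: 433494437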